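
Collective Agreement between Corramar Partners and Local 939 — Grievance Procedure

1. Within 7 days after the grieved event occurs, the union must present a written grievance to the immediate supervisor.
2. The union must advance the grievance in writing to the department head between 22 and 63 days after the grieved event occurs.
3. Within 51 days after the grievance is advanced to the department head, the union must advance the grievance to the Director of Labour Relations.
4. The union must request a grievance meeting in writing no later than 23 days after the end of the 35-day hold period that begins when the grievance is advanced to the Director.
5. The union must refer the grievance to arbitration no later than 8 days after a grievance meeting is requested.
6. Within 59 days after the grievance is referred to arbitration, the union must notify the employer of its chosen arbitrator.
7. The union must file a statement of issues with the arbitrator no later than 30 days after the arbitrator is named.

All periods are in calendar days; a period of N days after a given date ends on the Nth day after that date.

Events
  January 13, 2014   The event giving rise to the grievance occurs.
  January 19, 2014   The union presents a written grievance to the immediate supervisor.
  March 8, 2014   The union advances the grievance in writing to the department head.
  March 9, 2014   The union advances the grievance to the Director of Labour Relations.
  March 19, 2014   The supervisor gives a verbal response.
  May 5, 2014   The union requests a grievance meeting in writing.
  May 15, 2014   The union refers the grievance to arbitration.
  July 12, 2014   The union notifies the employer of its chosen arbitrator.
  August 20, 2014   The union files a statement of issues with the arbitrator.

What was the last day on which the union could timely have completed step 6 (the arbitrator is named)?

Step 6 runs from May 15, 2014, when the grievance is referred to arbitration. 59 days after May 15, 2014 is July 13, 2014.

July 13, 2014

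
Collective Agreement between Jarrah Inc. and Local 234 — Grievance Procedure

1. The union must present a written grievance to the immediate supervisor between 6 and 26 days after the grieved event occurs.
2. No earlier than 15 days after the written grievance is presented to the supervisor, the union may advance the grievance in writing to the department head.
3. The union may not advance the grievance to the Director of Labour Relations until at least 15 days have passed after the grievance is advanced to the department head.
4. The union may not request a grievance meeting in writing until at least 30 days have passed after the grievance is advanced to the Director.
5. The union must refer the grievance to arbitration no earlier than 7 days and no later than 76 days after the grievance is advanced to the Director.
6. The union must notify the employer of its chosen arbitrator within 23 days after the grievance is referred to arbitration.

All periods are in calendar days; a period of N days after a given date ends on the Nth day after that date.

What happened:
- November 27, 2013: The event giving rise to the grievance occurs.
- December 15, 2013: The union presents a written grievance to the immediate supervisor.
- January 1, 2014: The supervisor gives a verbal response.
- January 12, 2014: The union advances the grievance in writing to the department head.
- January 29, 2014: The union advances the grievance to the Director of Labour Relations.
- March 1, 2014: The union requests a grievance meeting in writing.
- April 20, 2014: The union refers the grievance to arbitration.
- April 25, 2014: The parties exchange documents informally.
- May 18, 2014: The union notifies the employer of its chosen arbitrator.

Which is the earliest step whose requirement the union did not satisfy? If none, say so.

Step 5

Step 1 — 6 and 26 days from November 27, 2013 (when the grieved event occurs) are December 3, 2013 and December 23, 2013 respectively; done December 15, 2013 — within the window.
Step 2 — must wait 15 days from December 15, 2013 (when the written grievance is presented to the supervisor), so not before December 30, 2013; January 12, 2014 is on or after that date.
Step 3 — must wait 15 days from January 12, 2014 (when the grievance is advanced to the department head), so not before January 27, 2014; done January 29, 2014 — permitted.
Step 4 — must wait 30 days from January 29, 2014 (when the grievance is advanced to the Director), so not before February 28, 2014; done March 1, 2014, after the minimum wait.
Step 5 — 7 and 76 days from January 29, 2014 (when the grievance is advanced to the Director) are February 5, 2014 and April 15, 2014 respectively; April 20, 2014 is 5 days past the end of the window.
That is the first point of non-compliance.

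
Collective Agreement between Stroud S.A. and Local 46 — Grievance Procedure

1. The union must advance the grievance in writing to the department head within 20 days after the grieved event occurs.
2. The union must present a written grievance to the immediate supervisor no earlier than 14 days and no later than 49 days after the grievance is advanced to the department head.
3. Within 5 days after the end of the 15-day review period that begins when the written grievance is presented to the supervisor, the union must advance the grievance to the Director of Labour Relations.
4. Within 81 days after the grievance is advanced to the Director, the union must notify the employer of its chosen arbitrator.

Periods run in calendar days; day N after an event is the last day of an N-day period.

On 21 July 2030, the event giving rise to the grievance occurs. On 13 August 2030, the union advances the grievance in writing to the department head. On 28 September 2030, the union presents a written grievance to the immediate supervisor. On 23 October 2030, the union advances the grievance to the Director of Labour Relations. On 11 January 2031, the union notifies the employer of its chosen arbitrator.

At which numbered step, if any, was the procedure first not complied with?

Step 1: 20 days after 21 July 2030 (when the grieved event occurs) is 10 August 2030; not done until 13 August 2030, 3 days after the deadline.

Step 1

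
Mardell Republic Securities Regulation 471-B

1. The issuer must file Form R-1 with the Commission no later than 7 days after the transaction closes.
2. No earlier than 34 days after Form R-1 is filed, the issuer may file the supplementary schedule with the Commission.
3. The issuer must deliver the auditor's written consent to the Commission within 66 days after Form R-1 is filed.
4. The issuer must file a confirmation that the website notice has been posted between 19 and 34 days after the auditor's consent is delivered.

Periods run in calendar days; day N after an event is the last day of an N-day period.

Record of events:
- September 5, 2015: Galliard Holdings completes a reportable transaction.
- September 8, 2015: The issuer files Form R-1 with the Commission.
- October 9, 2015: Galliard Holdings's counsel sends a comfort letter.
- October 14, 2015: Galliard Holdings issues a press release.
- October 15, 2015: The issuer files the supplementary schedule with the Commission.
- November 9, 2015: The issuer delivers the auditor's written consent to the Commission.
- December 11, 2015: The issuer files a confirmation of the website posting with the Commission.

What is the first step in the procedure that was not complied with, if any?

(1) due by September 5, 2015 + 7 days = September 12, 2015; completed September 8, 2015, before the deadline.
(2) permitted from September 8, 2015 + 34 days = October 12, 2015 onward; done October 15, 2015 — permitted.
(3) due by September 8, 2015 + 66 days = November 13, 2015; November 9, 2015 is within that limit.
(4) the permitted window runs from November 9, 2015 + 19 = November 28, 2015 to November 9, 2015 + 34 = December 13, 2015; done December 11, 2015 — within the window.

None — every step was satisfied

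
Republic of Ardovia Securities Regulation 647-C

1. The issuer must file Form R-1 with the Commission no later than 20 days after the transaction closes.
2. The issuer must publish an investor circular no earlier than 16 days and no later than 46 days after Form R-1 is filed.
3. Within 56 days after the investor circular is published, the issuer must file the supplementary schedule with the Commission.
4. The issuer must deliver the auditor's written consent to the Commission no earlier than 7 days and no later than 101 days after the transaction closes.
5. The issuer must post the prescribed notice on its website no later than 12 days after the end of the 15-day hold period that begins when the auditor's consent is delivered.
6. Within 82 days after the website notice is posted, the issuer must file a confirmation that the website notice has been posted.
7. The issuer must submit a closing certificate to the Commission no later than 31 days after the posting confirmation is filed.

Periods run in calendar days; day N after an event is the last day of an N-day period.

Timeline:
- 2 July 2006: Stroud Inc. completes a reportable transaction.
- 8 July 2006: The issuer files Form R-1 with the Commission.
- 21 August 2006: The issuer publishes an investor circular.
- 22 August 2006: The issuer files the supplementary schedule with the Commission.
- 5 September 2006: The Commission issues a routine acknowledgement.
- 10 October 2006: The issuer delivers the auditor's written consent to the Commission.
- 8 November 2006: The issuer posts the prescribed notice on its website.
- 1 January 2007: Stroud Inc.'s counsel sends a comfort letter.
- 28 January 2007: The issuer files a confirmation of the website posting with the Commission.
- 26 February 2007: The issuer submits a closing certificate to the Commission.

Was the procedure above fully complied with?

Step 1 — counting 20 days from 2 July 2006 (when the transaction closes) gives a deadline of 22 July 2006; 8 July 2006 is within that limit.
Step 2 — 16 and 46 days from 8 July 2006 (when Form R-1 is filed) are 24 July 2006 and 23 August 2006 respectively; done 21 August 2006 — within the window.
Step 3 — counting 56 days from 21 August 2006 (when the investor circular is published) gives a deadline of 16 October 2006; done 22 August 2006 — timely.
Step 4 — 7 and 101 days from 2 July 2006 (when the transaction closes) are 9 July 2006 and 11 October 2006 respectively; done 10 October 2006 — within the window.
Step 5 — counting 12 days from 25 October 2006 (end of the 15-day hold period, which began when the auditor's consent is delivered on 10 October 2006) gives a deadline of 6 November 2006; not done until 8 November 2006, 2 days after the deadline.

No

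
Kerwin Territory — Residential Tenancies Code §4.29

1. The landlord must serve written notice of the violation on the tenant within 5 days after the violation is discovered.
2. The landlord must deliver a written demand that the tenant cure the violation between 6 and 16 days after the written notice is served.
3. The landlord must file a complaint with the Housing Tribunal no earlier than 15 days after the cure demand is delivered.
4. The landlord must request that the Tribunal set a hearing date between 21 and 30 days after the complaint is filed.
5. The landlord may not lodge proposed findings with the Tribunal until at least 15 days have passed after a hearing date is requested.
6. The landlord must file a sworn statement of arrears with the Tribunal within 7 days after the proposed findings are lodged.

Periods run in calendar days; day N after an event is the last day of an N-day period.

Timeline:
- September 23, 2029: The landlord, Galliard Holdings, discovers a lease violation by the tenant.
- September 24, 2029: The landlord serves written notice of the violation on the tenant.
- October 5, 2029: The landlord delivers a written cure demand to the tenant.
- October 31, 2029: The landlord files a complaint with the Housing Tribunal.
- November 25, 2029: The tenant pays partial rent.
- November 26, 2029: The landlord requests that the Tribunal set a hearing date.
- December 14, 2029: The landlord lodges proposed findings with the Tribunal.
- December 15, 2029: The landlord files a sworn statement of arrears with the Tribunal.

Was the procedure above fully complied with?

Step 1 — counting 5 days from September 23, 2029 (when the violation is discovered) gives a deadline of September 28, 2029; September 24, 2029 is within that limit.
Step 2 — 6 and 16 days from September 24, 2029 (when the written notice is served) are September 30, 2029 and October 10, 2029 respectively; done October 5, 2029, which is between those dates.
Step 3 — must wait 15 days from October 5, 2029 (when the cure demand is delivered), so not before October 20, 2029; done October 31, 2029, after the minimum wait.
Step 4 — 21 and 30 days from October 31, 2029 (when the complaint is filed) are November 21, 2029 and November 30, 2029 respectively; November 26, 2029 falls inside that range.
Step 5 — must wait 15 days from November 26, 2029 (when a hearing date is requested), so not before December 11, 2029; done December 14, 2029, after the minimum wait.
Step 6 — counting 7 days from December 14, 2029 (when the proposed findings are lodged) gives a deadline of December 21, 2029; done December 15, 2029 — timely.

Yes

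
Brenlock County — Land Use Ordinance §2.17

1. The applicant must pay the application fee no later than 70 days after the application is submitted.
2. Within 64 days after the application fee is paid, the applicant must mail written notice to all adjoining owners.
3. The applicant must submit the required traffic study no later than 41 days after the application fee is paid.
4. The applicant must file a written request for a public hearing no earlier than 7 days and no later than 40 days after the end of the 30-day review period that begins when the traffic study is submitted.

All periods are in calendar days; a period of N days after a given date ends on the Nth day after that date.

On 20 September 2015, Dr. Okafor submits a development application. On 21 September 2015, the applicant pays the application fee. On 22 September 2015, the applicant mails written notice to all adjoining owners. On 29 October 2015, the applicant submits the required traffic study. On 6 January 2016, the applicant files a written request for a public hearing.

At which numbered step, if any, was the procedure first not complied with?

Step 1 — counting 70 days from 20 September 2015 (when the application is submitted) gives a deadline of 29 November 2015; completed 21 September 2015, before the deadline.
Step 2 — counting 64 days from 21 September 2015 (when the application fee is paid) gives a deadline of 24 November 2015; done 22 September 2015 — timely.
Step 3 — counting 41 days from 21 September 2015 (when the application fee is paid) gives a deadline of 1 November 2015; 29 October 2015 is within that limit.
Step 4 — 7 and 40 days from 28 November 2015 (end of the 30-day review period, which began when the traffic study is submitted on 29 October 2015) are 5 December 2015 and 7 January 2016 respectively; done 6 January 2016, which is between those dates.

None — every step was satisfied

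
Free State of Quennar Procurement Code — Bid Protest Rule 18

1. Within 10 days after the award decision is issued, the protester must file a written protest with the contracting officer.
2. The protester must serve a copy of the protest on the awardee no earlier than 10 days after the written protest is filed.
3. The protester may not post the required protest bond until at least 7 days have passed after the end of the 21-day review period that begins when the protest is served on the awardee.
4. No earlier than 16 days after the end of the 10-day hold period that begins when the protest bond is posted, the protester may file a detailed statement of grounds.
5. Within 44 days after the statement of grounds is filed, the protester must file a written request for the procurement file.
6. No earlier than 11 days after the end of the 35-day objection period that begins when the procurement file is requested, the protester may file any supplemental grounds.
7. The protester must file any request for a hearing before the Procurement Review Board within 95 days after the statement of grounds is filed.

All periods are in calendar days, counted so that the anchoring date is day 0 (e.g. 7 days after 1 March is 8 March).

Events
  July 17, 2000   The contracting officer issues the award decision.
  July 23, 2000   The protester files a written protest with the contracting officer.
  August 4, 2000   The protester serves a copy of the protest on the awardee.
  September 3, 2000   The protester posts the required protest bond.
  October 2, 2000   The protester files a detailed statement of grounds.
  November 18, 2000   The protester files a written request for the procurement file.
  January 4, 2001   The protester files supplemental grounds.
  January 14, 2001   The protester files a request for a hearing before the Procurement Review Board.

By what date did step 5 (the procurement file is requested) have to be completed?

Step 5 runs from October 2, 2000, when the statement of grounds is filed. 44 days after October 2, 2000 is November 15, 2000.

November 15, 2000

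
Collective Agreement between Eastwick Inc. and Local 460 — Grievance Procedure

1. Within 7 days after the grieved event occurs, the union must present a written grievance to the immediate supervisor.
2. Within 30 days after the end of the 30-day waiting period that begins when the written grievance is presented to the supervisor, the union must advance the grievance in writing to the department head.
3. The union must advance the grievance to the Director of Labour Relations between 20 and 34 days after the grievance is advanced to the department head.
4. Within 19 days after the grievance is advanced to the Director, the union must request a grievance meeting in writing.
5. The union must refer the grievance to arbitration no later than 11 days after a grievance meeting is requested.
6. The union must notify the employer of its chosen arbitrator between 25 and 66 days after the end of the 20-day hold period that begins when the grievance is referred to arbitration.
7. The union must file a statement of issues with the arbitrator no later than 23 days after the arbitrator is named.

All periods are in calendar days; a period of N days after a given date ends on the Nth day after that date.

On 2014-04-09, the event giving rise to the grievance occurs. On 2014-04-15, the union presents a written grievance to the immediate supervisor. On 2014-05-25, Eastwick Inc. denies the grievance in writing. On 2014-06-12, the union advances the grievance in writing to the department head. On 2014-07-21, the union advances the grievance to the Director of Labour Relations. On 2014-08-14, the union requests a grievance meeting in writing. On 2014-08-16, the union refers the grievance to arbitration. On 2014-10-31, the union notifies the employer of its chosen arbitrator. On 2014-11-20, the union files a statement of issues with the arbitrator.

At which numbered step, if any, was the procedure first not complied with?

Step 3

Step 1: 7 days after 2014-04-09 (when the grieved event occurs) is 2014-04-16; completed 2014-04-15, before the deadline.
Step 2: 30 days after 2014-05-15 (end of the 30-day waiting period, which began when the written grievance is presented to the supervisor on 2014-04-15) is 2014-06-14; done 2014-06-12 — timely.
Step 3: the window is 20–34 days after 2014-06-12 (when the grievance is advanced to the department head), so 2014-07-02 through 2014-07-16; done 2014-07-21 — 5 days after the window closed.
The procedure was therefore not followed at step 3.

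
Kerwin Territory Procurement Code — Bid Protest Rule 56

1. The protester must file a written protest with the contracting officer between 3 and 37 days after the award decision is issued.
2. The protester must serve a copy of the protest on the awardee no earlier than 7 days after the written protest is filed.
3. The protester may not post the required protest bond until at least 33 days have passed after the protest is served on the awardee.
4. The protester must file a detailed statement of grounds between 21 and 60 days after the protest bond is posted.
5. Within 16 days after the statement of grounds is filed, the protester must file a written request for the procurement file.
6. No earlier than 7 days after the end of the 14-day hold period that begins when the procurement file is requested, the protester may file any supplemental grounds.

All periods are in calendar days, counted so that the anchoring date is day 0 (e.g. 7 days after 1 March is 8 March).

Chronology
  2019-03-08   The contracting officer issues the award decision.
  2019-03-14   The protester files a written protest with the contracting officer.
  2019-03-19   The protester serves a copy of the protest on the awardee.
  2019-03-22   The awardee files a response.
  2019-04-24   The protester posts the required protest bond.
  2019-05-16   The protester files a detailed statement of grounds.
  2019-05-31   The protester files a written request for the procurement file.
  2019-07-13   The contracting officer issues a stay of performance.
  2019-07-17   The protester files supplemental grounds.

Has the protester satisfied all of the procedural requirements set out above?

No

(1) the permitted window runs from 2019-03-08 + 3 = 2019-03-11 to 2019-03-08 + 37 = 2019-04-14; done 2019-03-14 — within the window.
(2) permitted from 2019-03-14 + 7 days = 2019-03-21 onward; 2019-03-19 is 2 days before the earliest permitted date.
That is the first point of non-compliance.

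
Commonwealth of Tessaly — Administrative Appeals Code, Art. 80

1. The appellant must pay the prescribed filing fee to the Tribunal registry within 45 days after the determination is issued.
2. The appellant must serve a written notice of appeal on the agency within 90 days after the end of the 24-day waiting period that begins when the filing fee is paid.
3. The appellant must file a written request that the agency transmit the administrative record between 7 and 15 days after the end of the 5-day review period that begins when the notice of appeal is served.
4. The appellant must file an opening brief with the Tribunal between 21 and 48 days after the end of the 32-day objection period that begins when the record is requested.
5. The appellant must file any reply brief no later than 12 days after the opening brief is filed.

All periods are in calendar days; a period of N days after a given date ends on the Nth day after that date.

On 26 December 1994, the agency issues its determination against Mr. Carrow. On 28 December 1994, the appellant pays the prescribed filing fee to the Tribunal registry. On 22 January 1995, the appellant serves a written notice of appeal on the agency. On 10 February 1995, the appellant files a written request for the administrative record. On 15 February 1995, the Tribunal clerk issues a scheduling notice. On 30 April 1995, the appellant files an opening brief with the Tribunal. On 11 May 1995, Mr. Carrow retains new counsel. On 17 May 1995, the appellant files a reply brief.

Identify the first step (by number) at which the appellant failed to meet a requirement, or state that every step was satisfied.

Step 5

Step 1 — counting 45 days from 26 December 1994 (when the determination is issued) gives a deadline of 9 February 1995; 28 December 1994 is within that limit.
Step 2 — counting 90 days from 21 January 1995 (end of the 24-day waiting period, which began when the filing fee is paid on 28 December 1994) gives a deadline of 21 April 1995; completed 22 January 1995, before the deadline.
Step 3 — 7 and 15 days from 27 January 1995 (end of the 5-day review period, which began when the notice of appeal is served on 22 January 1995) are 3 February 1995 and 11 February 1995 respectively; done 10 February 1995, which is between those dates.
Step 4 — 21 and 48 days from 14 March 1995 (end of the 32-day objection period, which began when the record is requested on 10 February 1995) are 4 April 1995 and 1 May 1995 respectively; done 30 April 1995 — within the window.
Step 5 — counting 12 days from 30 April 1995 (when the opening brief is filed) gives a deadline of 12 May 1995; 17 May 1995 misses that deadline by 5 days.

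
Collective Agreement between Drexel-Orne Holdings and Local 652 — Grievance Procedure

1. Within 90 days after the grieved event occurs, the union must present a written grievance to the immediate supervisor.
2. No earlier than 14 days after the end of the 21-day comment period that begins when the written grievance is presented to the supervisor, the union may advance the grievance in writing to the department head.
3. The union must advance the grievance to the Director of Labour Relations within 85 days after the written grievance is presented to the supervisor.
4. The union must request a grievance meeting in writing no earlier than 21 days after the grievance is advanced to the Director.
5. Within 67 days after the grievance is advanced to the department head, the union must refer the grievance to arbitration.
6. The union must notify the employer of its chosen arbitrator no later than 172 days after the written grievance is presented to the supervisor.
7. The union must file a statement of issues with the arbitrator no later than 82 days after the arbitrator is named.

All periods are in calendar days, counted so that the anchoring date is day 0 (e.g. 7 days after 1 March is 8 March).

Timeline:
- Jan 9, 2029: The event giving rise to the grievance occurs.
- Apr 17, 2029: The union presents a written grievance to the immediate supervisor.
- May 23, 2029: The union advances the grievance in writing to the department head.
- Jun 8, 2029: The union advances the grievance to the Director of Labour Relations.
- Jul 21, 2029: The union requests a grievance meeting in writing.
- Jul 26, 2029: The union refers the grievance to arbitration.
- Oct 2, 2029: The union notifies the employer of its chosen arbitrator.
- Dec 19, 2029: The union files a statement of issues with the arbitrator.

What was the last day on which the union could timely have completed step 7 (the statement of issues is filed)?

Step 7 runs from Oct 2, 2029, when the arbitrator is named. 82 days after Oct 2, 2029 is Dec 23, 2029.

Dec 23, 2029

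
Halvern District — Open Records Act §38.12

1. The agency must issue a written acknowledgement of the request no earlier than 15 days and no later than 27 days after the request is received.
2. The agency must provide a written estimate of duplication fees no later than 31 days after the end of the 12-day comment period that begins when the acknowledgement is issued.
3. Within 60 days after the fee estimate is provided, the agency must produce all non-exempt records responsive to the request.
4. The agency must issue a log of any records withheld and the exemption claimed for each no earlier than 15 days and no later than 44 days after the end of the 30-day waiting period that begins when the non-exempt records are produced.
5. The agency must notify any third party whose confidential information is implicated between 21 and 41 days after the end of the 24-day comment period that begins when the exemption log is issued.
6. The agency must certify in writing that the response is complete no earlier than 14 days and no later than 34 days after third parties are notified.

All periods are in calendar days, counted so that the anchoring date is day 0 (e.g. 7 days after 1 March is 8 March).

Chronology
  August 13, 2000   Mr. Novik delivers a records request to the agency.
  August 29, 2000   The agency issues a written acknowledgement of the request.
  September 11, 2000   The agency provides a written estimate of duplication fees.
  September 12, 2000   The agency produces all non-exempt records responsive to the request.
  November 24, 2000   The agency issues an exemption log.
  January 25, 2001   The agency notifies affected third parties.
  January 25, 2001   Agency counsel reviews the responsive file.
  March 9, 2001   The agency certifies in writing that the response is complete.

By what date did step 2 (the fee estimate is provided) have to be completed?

October 11, 2000

The acknowledgement is issued on August 29, 2000; the 12-day comment period therefore ends September 10, 2000, and step 2 runs from that date. 31 days after September 10, 2000 is October 11, 2000.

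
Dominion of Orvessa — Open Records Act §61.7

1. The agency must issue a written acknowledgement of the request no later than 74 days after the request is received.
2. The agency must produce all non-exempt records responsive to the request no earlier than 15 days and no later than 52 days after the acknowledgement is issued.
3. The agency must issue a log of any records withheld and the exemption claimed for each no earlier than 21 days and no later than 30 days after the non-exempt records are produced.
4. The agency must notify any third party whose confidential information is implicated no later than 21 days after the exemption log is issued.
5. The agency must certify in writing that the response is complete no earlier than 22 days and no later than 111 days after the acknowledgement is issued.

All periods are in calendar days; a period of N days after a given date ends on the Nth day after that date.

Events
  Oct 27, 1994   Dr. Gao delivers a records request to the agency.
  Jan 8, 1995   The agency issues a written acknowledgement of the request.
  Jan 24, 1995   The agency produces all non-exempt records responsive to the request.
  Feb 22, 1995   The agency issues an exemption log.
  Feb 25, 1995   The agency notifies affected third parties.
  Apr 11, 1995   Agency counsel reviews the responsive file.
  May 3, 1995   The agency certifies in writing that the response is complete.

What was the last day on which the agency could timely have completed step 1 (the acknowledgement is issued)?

Jan 9, 1995

Step 1 runs from Oct 27, 1994, when the request is received. 74 days after Oct 27, 1994 is Jan 9, 1995.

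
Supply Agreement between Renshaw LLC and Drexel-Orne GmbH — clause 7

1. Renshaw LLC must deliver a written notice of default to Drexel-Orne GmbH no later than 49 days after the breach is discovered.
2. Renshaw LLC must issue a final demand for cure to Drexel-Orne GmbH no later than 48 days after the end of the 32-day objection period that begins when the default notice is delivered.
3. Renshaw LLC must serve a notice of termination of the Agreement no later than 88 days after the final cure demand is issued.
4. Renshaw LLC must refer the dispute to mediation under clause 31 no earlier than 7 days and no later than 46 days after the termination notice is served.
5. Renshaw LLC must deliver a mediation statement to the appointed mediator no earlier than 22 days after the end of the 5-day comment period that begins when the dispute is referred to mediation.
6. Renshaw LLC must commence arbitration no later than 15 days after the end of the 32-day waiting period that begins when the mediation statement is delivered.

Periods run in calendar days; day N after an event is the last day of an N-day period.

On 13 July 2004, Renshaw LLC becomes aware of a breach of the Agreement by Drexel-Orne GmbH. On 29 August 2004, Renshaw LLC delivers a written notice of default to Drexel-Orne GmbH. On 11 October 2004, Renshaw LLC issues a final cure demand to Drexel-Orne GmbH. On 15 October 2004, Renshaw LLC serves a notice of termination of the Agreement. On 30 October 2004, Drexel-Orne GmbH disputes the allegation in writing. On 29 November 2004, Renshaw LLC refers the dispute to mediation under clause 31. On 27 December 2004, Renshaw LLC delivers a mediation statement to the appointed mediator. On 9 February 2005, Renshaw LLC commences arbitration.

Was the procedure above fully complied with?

Yes

Step 1 — counting 49 days from 13 July 2004 (when the breach is discovered) gives a deadline of 31 August 2004; completed 29 August 2004, before the deadline.
Step 2 — counting 48 days from 30 September 2004 (end of the 32-day objection period, which began when the default notice is delivered on 29 August 2004) gives a deadline of 17 November 2004; done 11 October 2004 — timely.
Step 3 — counting 88 days from 11 October 2004 (when the final cure demand is issued) gives a deadline of 7 January 2005; 15 October 2004 is within that limit.
Step 4 — 7 and 46 days from 15 October 2004 (when the termination notice is served) are 22 October 2004 and 30 November 2004 respectively; done 29 November 2004, which is between those dates.
Step 5 — must wait 22 days from 4 December 2004 (end of the 5-day comment period, which began when the dispute is referred to mediation on 29 November 2004), so not before 26 December 2004; done 27 December 2004 — permitted.
Step 6 — counting 15 days from 28 January 2005 (end of the 32-day waiting period, which began when the mediation statement is delivered on 27 December 2004) gives a deadline of 12 February 2005; completed 9 February 2005, before the deadline.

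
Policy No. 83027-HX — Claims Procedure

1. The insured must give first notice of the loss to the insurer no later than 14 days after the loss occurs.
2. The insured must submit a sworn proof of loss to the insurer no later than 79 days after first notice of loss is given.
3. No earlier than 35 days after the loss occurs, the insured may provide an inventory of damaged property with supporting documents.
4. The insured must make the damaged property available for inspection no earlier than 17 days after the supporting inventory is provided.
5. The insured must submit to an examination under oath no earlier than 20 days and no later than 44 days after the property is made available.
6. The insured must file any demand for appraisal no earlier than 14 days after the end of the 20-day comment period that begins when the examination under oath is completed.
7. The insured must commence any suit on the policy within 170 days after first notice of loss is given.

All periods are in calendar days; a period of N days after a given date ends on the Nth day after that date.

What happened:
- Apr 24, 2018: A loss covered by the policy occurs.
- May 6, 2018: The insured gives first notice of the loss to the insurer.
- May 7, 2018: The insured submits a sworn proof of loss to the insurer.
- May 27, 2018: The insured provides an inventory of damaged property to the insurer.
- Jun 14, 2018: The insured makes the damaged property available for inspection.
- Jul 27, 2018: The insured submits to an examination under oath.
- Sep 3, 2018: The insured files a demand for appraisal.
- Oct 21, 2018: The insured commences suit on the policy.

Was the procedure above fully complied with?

No

(1) due by Apr 24, 2018 + 14 days = May 8, 2018; May 6, 2018 is within that limit.
(2) due by May 6, 2018 + 79 days = Jul 24, 2018; May 7, 2018 is within that limit.
(3) permitted from Apr 24, 2018 + 35 days = May 29, 2018 onward; acted on May 27, 2018, 2 days prematurely.
The procedure was therefore not followed at step 3.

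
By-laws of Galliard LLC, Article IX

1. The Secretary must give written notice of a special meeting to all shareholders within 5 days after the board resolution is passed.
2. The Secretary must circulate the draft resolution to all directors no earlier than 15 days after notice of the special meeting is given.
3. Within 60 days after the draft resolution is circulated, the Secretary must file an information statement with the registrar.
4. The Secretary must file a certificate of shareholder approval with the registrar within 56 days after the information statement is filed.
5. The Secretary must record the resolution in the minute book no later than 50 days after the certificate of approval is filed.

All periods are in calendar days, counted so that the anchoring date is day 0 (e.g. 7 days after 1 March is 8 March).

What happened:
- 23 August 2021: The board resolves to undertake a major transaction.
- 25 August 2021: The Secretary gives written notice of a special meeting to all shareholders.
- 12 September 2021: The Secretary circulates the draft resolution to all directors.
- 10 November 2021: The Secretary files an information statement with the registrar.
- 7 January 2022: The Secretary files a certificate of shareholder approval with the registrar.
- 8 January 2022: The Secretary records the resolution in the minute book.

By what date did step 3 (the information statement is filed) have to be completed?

11 November 2021

Step 3 runs from 12 September 2021, when the draft resolution is circulated. 60 days after 12 September 2021 is 11 November 2021.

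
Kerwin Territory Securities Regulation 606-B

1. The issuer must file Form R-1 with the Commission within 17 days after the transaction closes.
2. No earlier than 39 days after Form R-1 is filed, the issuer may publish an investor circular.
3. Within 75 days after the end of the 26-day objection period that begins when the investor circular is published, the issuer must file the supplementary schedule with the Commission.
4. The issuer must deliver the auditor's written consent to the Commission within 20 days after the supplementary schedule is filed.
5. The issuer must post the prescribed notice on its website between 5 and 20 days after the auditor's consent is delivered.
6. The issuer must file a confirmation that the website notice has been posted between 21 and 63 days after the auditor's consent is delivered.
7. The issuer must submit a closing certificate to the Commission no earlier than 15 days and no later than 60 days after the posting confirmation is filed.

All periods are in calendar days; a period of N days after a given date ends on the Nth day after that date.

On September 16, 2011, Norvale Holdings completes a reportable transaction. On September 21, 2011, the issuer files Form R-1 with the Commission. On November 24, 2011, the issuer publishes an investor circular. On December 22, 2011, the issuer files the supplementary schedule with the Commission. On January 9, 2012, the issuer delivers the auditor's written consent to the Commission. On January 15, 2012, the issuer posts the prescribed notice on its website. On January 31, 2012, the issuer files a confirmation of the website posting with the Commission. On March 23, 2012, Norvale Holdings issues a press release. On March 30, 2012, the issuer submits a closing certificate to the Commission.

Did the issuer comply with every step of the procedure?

Yes

Step 1 — counting 17 days from September 16, 2011 (when the transaction closes) gives a deadline of October 3, 2011; September 21, 2011 is within that limit.
Step 2 — must wait 39 days from September 21, 2011 (when Form R-1 is filed), so not before October 30, 2011; November 24, 2011 is on or after that date.
Step 3 — counting 75 days from December 20, 2011 (end of the 26-day objection period, which began when the investor circular is published on November 24, 2011) gives a deadline of March 4, 2012; done December 22, 2011 — timely.
Step 4 — counting 20 days from December 22, 2011 (when the supplementary schedule is filed) gives a deadline of January 11, 2012; done January 9, 2012 — timely.
Step 5 — 5 and 20 days from January 9, 2012 (when the auditor's consent is delivered) are January 14, 2012 and January 29, 2012 respectively; January 15, 2012 falls inside that range.
Step 6 — 21 and 63 days from January 9, 2012 (when the auditor's consent is delivered) are January 30, 2012 and March 12, 2012 respectively; done January 31, 2012 — within the window.
Step 7 — 15 and 60 days from January 31, 2012 (when the posting confirmation is filed) are February 15, 2012 and March 31, 2012 respectively; done March 30, 2012 — within the window.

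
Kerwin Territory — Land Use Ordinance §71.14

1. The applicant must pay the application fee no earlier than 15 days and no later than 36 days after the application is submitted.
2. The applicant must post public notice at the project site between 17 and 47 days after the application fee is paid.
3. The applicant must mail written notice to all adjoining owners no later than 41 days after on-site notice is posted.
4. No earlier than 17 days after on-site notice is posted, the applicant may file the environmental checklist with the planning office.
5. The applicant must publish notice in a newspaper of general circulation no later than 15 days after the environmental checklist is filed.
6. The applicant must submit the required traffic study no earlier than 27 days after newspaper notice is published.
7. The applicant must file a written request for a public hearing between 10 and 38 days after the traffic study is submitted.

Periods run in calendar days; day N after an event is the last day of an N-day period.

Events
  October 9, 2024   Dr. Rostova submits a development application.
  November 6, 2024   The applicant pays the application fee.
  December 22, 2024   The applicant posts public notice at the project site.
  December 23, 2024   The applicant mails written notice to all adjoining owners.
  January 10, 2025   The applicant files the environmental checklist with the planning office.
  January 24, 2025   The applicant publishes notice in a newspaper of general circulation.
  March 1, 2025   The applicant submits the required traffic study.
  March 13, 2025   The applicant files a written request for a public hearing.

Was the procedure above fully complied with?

Yes

Step 1 — 15 and 36 days from October 9, 2024 (when the application is submitted) are October 24, 2024 and November 14, 2024 respectively; November 6, 2024 falls inside that range.
Step 2 — 17 and 47 days from November 6, 2024 (when the application fee is paid) are November 23, 2024 and December 23, 2024 respectively; done December 22, 2024 — within the window.
Step 3 — counting 41 days from December 22, 2024 (when on-site notice is posted) gives a deadline of February 1, 2025; done December 23, 2024 — timely.
Step 4 — must wait 17 days from December 22, 2024 (when on-site notice is posted), so not before January 8, 2025; done January 10, 2025 — permitted.
Step 5 — counting 15 days from January 10, 2025 (when the environmental checklist is filed) gives a deadline of January 25, 2025; done January 24, 2025 — timely.
Step 6 — must wait 27 days from January 24, 2025 (when newspaper notice is published), so not before February 20, 2025; done March 1, 2025, after the minimum wait.
Step 7 — 10 and 38 days from March 1, 2025 (when the traffic study is submitted) are March 11, 2025 and April 8, 2025 respectively; done March 13, 2025 — within the window.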